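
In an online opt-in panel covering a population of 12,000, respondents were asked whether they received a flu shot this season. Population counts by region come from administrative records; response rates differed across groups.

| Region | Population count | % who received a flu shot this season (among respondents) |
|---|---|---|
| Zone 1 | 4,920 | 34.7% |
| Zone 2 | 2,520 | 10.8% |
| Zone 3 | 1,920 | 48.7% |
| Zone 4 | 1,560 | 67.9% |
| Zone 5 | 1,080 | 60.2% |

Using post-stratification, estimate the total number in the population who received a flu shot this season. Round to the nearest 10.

4,620

Apply each group's respondent rate to its population count:
  Zone 1: 4,920 × 34.7% = 1707.24
  Zone 2: 2,520 × 10.8% = 272.16
  Zone 3: 1,920 × 48.7% = 935.04
  Zone 4: 1,560 × 67.9% = 1059.24
  Zone 5: 1,080 × 60.2% = 650.16
Estimated total = 4623.84 → 4,620.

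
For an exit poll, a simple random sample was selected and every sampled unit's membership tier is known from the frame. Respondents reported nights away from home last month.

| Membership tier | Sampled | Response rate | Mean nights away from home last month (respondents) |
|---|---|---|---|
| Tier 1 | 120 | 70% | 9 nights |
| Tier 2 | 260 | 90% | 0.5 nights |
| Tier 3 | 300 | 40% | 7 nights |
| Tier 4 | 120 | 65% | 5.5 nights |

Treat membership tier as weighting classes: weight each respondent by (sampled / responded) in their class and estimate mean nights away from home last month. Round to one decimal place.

5.0

Weighting each respondent by the inverse class response rate inflates each class back to its sampled size, so the class weight is n_sampled:
  Tier 1: 120 × 9 = 1080
  Tier 2: 260 × 0.5 = 130
  Tier 3: 300 × 7 = 2100
  Tier 4: 120 × 5.5 = 660
Adjusted estimate = 3970 / 800 = 4.9625 → 5.0.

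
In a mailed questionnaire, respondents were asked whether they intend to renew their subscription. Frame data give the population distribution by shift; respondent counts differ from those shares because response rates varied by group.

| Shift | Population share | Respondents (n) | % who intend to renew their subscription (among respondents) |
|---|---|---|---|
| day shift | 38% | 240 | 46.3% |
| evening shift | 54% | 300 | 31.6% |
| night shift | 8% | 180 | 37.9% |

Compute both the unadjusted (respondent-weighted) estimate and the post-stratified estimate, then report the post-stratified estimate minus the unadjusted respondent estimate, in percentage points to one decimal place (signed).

-0.4 percentage points

Without adjustment, the pooled respondent share is:
  (240/720)×46.3 + (300/720)×31.6 + (180/720)×37.9 = 38.075%
Post-stratified estimate weights by population shares:
  0.38×46.3 + 0.54×31.6 + 0.08×37.9 = 37.69%
Difference = 37.69 − 38.075 = -0.385 pp.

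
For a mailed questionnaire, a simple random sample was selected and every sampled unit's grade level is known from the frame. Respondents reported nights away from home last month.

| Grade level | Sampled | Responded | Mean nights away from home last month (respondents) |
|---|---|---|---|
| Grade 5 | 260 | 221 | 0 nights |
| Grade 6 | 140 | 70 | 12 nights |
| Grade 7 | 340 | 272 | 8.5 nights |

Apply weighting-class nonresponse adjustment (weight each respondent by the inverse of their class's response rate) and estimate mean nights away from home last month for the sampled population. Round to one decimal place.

6.2

Class response rates: Grade 5 221/260 = 85%, Grade 6 70/140 = 50%, Grade 7 272/340 = 80%.
Weighting each respondent by the inverse class response rate inflates each class back to its sampled size, so the class weight is n_sampled:
  Grade 5: 260 × 0 = 0
  Grade 6: 140 × 12 = 1680
  Grade 7: 340 × 8.5 = 2890
Adjusted estimate = 4570 / 740 = 6.17568 → 6.2.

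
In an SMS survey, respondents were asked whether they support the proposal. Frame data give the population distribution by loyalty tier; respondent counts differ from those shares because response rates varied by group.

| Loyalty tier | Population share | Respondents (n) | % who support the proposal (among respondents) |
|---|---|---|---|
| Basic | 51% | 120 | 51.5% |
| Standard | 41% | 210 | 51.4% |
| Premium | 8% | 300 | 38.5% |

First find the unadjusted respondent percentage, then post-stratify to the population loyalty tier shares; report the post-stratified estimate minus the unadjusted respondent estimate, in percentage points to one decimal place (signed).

+5.1 percentage points

Without adjustment, the pooled respondent share is:
  (120/630)×51.5 + (210/630)×51.4 + (300/630)×38.5 = 45.2762%
Post-stratified estimate weights by population shares:
  0.51×51.5 + 0.41×51.4 + 0.08×38.5 = 50.419%
Difference = 50.419 − 45.2762 = 5.1428 pp.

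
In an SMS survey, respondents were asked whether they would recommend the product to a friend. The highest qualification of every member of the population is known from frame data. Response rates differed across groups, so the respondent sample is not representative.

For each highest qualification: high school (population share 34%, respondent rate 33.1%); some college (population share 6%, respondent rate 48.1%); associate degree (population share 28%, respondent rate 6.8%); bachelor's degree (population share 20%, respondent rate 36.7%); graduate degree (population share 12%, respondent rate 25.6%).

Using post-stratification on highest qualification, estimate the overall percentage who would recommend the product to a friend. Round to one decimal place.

Post-stratification weights by population share, not respondent share:
  high school: 0.34 × 33.1 = 11.254
  some college: 0.06 × 48.1 = 2.886
  associate degree: 0.28 × 6.8 = 1.904
  bachelor's degree: 0.2 × 36.7 = 7.34
  graduate degree: 0.12 × 25.6 = 3.072
Post-stratified estimate = 26.456 → 26.5%.

26.5%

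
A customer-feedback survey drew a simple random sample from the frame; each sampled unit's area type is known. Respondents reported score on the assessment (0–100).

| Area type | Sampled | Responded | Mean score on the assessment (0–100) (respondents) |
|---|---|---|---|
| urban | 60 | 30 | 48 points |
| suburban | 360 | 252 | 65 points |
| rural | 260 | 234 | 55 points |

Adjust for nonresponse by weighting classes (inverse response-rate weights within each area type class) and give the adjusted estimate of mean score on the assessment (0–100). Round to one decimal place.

Response rates by class: urban 30/60 = 50%, suburban 252/360 = 70%, rural 234/260 = 90%.
With weight = n_sampled/n_responded per class, the weighted class total is n_sampled:
  urban: 60 × 48 = 2880
  suburban: 360 × 65 = 23,400
  rural: 260 × 55 = 14,300
Adjusted estimate = 40,580 / 680 = 59.6765 → 59.7.

59.7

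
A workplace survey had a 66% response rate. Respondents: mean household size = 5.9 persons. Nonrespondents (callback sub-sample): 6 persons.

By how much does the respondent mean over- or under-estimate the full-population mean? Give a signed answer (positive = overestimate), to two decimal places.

-0.03

Nonresponse fraction = 1 − 0.66 = 0.34.
Bias = (nonresponse fraction) × (respondent mean − nonrespondent mean)
     = 0.34 × (5.9 − 6) = 0.34 × -0.1 = -0.034.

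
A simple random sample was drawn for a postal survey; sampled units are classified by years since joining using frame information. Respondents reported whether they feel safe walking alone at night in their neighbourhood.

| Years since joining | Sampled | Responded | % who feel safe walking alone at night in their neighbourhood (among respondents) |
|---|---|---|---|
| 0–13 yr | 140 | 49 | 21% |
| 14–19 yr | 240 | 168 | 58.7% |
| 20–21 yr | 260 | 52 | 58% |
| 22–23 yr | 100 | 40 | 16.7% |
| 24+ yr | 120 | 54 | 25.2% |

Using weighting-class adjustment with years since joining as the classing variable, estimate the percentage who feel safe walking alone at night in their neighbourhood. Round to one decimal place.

Response rates by class: 0–13 yr 49/140 = 35%, 14–19 yr 168/240 = 70%, 20–21 yr 52/260 = 20%, 22–23 yr 40/100 = 40%, 24+ yr 54/120 = 45%.
Weighting each respondent by the inverse class response rate inflates each class back to its sampled size, so the class weight is n_sampled:
  0–13 yr: 140 × 21 = 2940
  14–19 yr: 240 × 58.7 = 14,088
  20–21 yr: 260 × 58 = 15,080
  22–23 yr: 100 × 16.7 = 1670
  24+ yr: 120 × 25.2 = 3024
Adjusted estimate = 36,802 / 860 = 42.793 → 42.8%.

42.8%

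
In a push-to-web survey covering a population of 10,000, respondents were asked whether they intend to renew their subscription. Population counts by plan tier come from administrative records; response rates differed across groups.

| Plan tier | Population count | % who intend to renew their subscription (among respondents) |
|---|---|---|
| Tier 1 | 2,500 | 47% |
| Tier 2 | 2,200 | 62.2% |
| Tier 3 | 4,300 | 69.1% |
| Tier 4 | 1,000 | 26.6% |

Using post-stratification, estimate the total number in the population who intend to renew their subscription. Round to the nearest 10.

5,780

Apply each group's respondent rate to its population count:
  Tier 1: 2,500 × 47% = 1175
  Tier 2: 2,200 × 62.2% = 1368.4
  Tier 3: 4,300 × 69.1% = 2971.3
  Tier 4: 1,000 × 26.6% = 266
Estimated total = 5780.7 → 5,780.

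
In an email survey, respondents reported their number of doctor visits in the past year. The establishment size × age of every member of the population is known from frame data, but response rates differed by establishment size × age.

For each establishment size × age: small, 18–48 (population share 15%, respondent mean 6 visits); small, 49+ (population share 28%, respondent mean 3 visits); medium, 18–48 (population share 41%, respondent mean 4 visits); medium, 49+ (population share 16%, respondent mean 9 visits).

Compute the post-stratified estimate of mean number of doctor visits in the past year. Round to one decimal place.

Weight each group's respondent value by its population share:
  small, 18–48: 0.15 × 6 = 0.9
  small, 49+: 0.28 × 3 = 0.84
  medium, 18–48: 0.41 × 4 = 1.64
  medium, 49+: 0.16 × 9 = 1.44
Post-stratified estimate = 4.82 → 4.8.

4.8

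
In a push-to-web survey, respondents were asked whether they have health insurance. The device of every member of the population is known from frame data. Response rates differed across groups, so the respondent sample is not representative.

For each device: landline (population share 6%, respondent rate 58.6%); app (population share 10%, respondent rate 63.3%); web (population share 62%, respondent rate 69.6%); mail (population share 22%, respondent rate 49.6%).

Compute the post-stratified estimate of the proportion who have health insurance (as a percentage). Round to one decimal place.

63.9%

Post-stratification weights by population share, not respondent share:
  landline: 0.06 × 58.6 = 3.516
  app: 0.1 × 63.3 = 6.33
  web: 0.62 × 69.6 = 43.152
  mail: 0.22 × 49.6 = 10.912
Post-stratified estimate = 63.91 → 63.9%.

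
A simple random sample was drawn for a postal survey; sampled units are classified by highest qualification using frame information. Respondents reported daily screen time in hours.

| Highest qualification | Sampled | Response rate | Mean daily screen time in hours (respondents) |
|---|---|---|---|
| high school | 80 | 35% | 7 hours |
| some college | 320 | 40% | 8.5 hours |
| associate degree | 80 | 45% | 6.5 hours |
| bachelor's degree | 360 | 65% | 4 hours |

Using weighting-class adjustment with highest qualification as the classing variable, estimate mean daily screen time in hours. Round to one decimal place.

6.2

Each respondent's weight = sampled/responded in their class; summing within a class gives n_sampled, so:
  high school: 80 × 7 = 560
  some college: 320 × 8.5 = 2720
  associate degree: 80 × 6.5 = 520
  bachelor's degree: 360 × 4 = 1440
Adjusted estimate = 5240 / 840 = 6.2381 → 6.2.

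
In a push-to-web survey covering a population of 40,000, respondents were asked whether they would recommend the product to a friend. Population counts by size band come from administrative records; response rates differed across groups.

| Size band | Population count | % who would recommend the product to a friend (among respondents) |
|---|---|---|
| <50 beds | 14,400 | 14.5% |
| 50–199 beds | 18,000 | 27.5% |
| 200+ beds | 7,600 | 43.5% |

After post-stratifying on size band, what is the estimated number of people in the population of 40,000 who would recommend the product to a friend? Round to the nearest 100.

Estimated count per cell = population count × respondent percentage:
  <50 beds: 14,400 × 14.5% = 2088
  50–199 beds: 18,000 × 27.5% = 4950
  200+ beds: 7,600 × 43.5% = 3306
Estimated total = 10,344 → 10,300.

10,300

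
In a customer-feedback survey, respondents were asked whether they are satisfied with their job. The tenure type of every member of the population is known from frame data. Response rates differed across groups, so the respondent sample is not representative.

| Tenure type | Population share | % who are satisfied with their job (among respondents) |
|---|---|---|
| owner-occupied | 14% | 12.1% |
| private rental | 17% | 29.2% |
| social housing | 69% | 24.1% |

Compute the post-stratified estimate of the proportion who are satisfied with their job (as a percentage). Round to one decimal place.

Weight each group's respondent value by its population share:
  owner-occupied: 0.14 × 12.1 = 1.694
  private rental: 0.17 × 29.2 = 4.964
  social housing: 0.69 × 24.1 = 16.629
Post-stratified estimate = 23.287 → 23.3%.

23.3%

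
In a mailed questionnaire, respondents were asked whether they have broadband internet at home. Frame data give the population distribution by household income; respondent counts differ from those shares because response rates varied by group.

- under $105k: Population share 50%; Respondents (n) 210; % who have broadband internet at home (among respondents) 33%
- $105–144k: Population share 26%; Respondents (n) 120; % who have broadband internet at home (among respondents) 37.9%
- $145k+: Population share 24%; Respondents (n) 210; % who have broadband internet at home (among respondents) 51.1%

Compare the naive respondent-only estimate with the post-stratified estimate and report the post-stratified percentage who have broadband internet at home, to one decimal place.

Naive respondent-only estimate (weights = respondent counts):
  (210/540)×33 + (120/540)×37.9 + (210/540)×51.1 = 41.1278%
Post-stratified estimate weights by population shares:
  0.5×33 + 0.26×37.9 + 0.24×51.1 = 38.618%

38.6%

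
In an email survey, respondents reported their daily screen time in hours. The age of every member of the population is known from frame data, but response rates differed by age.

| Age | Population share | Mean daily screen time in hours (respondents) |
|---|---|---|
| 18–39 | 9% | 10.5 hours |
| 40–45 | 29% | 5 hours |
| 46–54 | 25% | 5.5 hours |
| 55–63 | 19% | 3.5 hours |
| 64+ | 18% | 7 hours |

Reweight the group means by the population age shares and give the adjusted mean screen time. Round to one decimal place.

5.7

Each cell contributes population-share × respondent value:
  18–39: 0.09 × 10.5 = 0.945
  40–45: 0.29 × 5 = 1.45
  46–54: 0.25 × 5.5 = 1.375
  55–63: 0.19 × 3.5 = 0.665
  64+: 0.18 × 7 = 1.26
Post-stratified estimate = 5.695 → 5.7.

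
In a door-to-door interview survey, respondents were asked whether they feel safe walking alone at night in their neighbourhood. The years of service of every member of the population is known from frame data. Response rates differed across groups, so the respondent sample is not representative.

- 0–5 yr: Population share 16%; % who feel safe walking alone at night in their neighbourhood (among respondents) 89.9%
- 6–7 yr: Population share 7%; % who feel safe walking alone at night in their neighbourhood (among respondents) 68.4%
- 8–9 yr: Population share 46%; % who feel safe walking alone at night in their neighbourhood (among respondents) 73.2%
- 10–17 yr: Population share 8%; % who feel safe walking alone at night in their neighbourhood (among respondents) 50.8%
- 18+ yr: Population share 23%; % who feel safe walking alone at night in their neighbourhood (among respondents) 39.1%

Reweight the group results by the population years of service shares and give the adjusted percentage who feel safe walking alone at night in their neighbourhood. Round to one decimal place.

Each cell contributes population-share × respondent value:
  0–5 yr: 0.16 × 89.9 = 14.384
  6–7 yr: 0.07 × 68.4 = 4.788
  8–9 yr: 0.46 × 73.2 = 33.672
  10–17 yr: 0.08 × 50.8 = 4.064
  18+ yr: 0.23 × 39.1 = 8.993
Post-stratified estimate = 65.901 → 65.9%.

65.9%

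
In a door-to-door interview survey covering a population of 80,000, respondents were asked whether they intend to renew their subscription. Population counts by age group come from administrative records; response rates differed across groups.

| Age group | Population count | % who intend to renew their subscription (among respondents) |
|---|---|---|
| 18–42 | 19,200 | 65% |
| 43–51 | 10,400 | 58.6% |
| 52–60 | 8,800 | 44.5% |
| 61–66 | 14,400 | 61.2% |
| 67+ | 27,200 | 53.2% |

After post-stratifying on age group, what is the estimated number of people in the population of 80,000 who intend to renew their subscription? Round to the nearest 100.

45,800

Each cell contributes its population count × the respondent rate:
  18–42: 19,200 × 65% = 12,480
  43–51: 10,400 × 58.6% = 6094.4
  52–60: 8,800 × 44.5% = 3916
  61–66: 14,400 × 61.2% = 8812.8
  67+: 27,200 × 53.2% = 14470.4
Estimated total = 45773.6 → 45,800.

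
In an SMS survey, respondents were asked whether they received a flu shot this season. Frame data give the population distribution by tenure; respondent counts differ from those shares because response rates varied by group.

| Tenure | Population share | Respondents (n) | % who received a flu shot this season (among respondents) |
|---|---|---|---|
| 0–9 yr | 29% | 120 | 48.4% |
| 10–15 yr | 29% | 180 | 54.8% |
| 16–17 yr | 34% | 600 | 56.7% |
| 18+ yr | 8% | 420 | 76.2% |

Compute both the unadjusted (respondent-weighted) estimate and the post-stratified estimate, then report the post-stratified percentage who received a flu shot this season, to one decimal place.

55.3%

Naive respondent-only estimate (weights = respondent counts):
  (120/1320)×48.4 + (180/1320)×54.8 + (600/1320)×56.7 + (420/1320)×76.2 = 61.8909%
Reweighting by population tenure shares:
  0.29×48.4 + 0.29×54.8 + 0.34×56.7 + 0.08×76.2 = 55.302%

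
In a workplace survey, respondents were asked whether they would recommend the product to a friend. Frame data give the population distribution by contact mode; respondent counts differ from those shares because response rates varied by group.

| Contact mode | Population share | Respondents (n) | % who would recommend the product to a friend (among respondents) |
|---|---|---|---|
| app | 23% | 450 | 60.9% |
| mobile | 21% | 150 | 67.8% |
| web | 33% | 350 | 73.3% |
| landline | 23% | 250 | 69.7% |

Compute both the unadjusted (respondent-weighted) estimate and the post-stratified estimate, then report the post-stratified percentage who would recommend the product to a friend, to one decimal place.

68.5%

Naive respondent-only estimate (weights = respondent counts):
  (450/1200)×60.9 + (150/1200)×67.8 + (350/1200)×73.3 + (250/1200)×69.7 = 67.2125%
Post-stratifying to population shares instead:
  0.23×60.9 + 0.21×67.8 + 0.33×73.3 + 0.23×69.7 = 68.465%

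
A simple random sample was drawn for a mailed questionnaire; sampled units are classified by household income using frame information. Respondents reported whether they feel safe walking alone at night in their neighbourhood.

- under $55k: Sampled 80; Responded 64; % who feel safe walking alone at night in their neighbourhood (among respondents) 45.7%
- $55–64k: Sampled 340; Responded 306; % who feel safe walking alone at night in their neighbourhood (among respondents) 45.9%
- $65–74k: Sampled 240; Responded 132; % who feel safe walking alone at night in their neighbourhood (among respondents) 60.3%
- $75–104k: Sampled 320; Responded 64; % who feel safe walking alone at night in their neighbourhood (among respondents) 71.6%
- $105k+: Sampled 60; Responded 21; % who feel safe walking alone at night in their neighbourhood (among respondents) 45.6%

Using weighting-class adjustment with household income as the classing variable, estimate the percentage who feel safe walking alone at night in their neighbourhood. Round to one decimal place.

Response rates by class: under $55k 64/80 = 80%, $55–64k 306/340 = 90%, $65–74k 132/240 = 55%, $75–104k 64/320 = 20%, $105k+ 21/60 = 35%.
Each respondent's weight = sampled/responded in their class; summing within a class gives n_sampled, so:
  under $55k: 80 × 45.7 = 3656
  $55–64k: 340 × 45.9 = 15,606
  $65–74k: 240 × 60.3 = 14,472
  $75–104k: 320 × 71.6 = 22,912
  $105k+: 60 × 45.6 = 2736
Adjusted estimate = 59,382 / 1,040 = 57.0981 → 57.1%.

57.1%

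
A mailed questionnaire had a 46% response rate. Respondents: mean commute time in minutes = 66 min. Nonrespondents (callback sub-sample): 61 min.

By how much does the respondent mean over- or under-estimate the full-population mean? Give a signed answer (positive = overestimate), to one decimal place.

+2.7

Nonresponse fraction = 1 − 0.46 = 0.54.
Bias = (nonresponse fraction) × (respondent mean − nonrespondent mean)
     = 0.54 × (66 − 61) = 0.54 × 5 = 2.7.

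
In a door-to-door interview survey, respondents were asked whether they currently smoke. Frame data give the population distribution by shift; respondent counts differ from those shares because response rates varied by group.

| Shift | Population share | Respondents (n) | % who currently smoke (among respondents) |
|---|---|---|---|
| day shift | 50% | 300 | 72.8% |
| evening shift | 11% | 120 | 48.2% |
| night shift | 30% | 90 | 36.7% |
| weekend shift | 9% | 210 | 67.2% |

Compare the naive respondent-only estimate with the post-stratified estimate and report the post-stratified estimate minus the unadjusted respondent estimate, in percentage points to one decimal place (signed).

Unadjusted (pooled respondent) estimate weights by respondent counts:
  (300/720)×72.8 + (120/720)×48.2 + (90/720)×36.7 + (210/720)×67.2 = 62.5542%
Reweighting by population shift shares:
  0.5×72.8 + 0.11×48.2 + 0.3×36.7 + 0.09×67.2 = 58.76%
Difference = 58.76 − 62.5542 = -3.7942 pp.

-3.8 percentage points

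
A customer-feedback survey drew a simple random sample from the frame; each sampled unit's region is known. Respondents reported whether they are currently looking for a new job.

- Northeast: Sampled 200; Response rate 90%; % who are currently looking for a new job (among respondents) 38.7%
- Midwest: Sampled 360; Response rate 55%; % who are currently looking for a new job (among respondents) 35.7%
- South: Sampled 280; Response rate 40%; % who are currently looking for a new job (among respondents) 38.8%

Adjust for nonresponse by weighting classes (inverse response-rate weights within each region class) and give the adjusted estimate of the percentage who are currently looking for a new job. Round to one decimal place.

Weighting each respondent by the inverse class response rate inflates each class back to its sampled size, so the class weight is n_sampled:
  Northeast: 200 × 38.7 = 7740
  Midwest: 360 × 35.7 = 12852
  South: 280 × 38.8 = 10,864
Adjusted estimate = 31456 / 840 = 37.4476 → 37.4%.

37.4%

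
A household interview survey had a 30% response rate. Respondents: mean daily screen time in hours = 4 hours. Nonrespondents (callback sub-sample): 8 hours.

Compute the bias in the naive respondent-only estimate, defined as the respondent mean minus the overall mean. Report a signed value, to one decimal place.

-2.8

Nonresponse fraction = 1 − 0.3 = 0.7.
Bias = (nonresponse fraction) × (respondent mean − nonrespondent mean)
     = 0.7 × (4 − 8) = 0.7 × -4 = -2.8.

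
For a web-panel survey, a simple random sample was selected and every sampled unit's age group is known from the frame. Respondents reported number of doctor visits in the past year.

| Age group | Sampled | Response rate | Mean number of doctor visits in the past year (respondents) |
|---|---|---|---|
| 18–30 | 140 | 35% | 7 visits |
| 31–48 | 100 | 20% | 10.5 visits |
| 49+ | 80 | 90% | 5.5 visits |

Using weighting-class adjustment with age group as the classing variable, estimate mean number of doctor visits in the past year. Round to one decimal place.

Inverse-response-rate weighting restores each class to its sampled count, so class totals weight by n_sampled:
  18–30: 140 × 7 = 980
  31–48: 100 × 10.5 = 1050
  49+: 80 × 5.5 = 440
Adjusted estimate = 2470 / 320 = 7.71875 → 7.7.

7.7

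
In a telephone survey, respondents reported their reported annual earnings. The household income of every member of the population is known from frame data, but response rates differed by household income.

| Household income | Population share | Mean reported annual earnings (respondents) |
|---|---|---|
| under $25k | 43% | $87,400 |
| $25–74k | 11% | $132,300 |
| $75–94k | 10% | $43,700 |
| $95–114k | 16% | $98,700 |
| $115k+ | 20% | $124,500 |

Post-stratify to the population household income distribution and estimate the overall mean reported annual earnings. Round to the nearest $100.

Weight each group's respondent value by its population share:
  under $25k: 0.43 × 87,400 = 37,582
  $25–74k: 0.11 × 132,300 = 14,553
  $75–94k: 0.1 × 43,700 = 4370
  $95–114k: 0.16 × 98,700 = 15,792
  $115k+: 0.2 × 124,500 = 24,900
Post-stratified estimate = 97,197 → $97,200.

$97,200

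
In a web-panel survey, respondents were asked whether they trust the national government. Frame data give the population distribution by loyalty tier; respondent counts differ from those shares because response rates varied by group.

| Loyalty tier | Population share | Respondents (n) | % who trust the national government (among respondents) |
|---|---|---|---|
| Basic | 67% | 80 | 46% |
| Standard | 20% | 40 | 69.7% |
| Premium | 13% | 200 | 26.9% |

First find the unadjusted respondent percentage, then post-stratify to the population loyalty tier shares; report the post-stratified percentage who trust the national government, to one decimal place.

48.3%

Naive respondent-only estimate (weights = respondent counts):
  (80/320)×46 + (40/320)×69.7 + (200/320)×26.9 = 37.025%
Post-stratified estimate weights by population shares:
  0.67×46 + 0.2×69.7 + 0.13×26.9 = 48.257%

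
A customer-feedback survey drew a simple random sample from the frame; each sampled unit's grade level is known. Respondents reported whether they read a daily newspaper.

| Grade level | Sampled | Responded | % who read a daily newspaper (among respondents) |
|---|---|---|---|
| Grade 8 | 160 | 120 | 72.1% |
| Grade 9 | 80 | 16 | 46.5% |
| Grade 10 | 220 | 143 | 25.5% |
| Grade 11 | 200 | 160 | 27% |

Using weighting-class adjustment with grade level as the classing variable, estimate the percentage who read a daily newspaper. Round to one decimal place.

Class response rates: Grade 8 120/160 = 75%, Grade 9 16/80 = 20%, Grade 10 143/220 = 65%, Grade 11 160/200 = 80%.
Each respondent's weight = sampled/responded in their class; summing within a class gives n_sampled, so:
  Grade 8: 160 × 72.1 = 11,536
  Grade 9: 80 × 46.5 = 3720
  Grade 10: 220 × 25.5 = 5610
  Grade 11: 200 × 27 = 5400
Adjusted estimate = 26,266 / 660 = 39.797 → 39.8%.

39.8%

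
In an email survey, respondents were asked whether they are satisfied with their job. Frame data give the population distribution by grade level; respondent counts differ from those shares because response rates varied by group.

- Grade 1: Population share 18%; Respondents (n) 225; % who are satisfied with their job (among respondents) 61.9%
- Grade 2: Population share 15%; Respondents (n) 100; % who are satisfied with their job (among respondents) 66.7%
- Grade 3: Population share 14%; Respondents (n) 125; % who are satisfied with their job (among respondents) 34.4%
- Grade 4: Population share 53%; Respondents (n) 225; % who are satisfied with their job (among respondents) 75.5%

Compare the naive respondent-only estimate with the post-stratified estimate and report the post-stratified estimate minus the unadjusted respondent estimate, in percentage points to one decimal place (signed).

+3.9 percentage points

Unadjusted (pooled respondent) estimate weights by respondent counts:
  (225/675)×61.9 + (100/675)×66.7 + (125/675)×34.4 + (225/675)×75.5 = 62.0519%
Reweighting by population grade level shares:
  0.18×61.9 + 0.15×66.7 + 0.14×34.4 + 0.53×75.5 = 65.978%
Difference = 65.978 − 62.0519 = 3.9261 pp.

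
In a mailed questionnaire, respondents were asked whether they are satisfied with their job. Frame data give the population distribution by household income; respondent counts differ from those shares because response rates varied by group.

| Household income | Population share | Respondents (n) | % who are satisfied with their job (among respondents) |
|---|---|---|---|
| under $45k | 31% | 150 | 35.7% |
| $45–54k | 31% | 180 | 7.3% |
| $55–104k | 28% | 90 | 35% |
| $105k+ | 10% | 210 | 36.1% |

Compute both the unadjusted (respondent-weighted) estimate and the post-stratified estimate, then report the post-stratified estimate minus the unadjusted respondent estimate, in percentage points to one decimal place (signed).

-0.9 percentage points

Without adjustment, the pooled respondent share is:
  (150/630)×35.7 + (180/630)×7.3 + (90/630)×35 + (210/630)×36.1 = 27.619%
Reweighting by population household income shares:
  0.31×35.7 + 0.31×7.3 + 0.28×35 + 0.1×36.1 = 26.74%
Difference = 26.74 − 27.619 = -0.879 pp.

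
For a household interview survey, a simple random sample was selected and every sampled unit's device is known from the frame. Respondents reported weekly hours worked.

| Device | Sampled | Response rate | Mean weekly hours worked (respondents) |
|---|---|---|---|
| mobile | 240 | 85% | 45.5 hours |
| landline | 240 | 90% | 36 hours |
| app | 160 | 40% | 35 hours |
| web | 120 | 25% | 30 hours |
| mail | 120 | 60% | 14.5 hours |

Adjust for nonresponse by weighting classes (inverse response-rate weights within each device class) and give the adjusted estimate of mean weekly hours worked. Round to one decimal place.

With weight = n_sampled/n_responded per class, the weighted class total is n_sampled:
  mobile: 240 × 45.5 = 10,920
  landline: 240 × 36 = 8640
  app: 160 × 35 = 5600
  web: 120 × 30 = 3600
  mail: 120 × 14.5 = 1740
Adjusted estimate = 30,500 / 880 = 34.6591 → 34.7.

34.7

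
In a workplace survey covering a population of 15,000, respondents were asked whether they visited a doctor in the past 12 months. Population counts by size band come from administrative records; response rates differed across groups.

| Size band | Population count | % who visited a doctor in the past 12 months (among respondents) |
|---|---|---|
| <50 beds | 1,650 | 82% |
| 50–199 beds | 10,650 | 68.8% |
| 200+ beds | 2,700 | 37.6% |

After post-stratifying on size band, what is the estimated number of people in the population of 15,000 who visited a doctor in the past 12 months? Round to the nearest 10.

9,700

Estimated count per cell = population count × respondent percentage:
  <50 beds: 1,650 × 82% = 1353
  50–199 beds: 10,650 × 68.8% = 7327.2
  200+ beds: 2,700 × 37.6% = 1015.2
Estimated total = 9695.4 → 9,700.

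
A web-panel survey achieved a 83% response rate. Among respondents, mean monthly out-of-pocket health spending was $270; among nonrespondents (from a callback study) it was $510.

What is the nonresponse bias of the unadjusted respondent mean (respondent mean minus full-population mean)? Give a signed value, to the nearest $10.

Nonresponse fraction = 1 − 0.83 = 0.17.
Bias = (nonresponse fraction) × (respondent mean − nonrespondent mean)
     = 0.17 × (270 − 510) = 0.17 × -240 = -40.8.

-$40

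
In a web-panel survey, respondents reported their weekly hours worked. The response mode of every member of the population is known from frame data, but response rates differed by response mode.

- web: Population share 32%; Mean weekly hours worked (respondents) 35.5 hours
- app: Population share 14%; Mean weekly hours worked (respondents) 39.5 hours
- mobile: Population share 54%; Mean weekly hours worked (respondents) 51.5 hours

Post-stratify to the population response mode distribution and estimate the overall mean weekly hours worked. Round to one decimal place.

Post-stratification weights by population share, not respondent share:
  web: 0.32 × 35.5 = 11.36
  app: 0.14 × 39.5 = 5.53
  mobile: 0.54 × 51.5 = 27.81
Post-stratified estimate = 44.7 → 44.7.

44.7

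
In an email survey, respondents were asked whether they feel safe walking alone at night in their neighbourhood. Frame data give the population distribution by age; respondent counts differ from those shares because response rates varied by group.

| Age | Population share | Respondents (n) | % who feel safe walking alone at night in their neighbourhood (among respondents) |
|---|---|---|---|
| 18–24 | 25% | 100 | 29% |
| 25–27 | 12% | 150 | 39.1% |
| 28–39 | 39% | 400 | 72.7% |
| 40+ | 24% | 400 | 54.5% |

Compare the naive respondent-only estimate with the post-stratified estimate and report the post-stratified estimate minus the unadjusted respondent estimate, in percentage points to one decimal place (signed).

Naive respondent-only estimate (weights = respondent counts):
  (100/1050)×29 + (150/1050)×39.1 + (400/1050)×72.7 + (400/1050)×54.5 = 56.8048%
Post-stratified estimate weights by population shares:
  0.25×29 + 0.12×39.1 + 0.39×72.7 + 0.24×54.5 = 53.375%
Difference = 53.375 − 56.8048 = -3.4298 pp.

-3.4 percentage points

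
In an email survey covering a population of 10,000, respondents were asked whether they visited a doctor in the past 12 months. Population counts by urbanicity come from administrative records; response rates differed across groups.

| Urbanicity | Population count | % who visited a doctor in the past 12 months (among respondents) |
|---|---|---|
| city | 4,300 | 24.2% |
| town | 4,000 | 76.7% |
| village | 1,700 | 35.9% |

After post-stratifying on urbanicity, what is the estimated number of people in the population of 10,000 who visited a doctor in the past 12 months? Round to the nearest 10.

4,720

Apply each group's respondent rate to its population count:
  city: 4,300 × 24.2% = 1040.6
  town: 4,000 × 76.7% = 3068
  village: 1,700 × 35.9% = 610.3
Estimated total = 4718.9 → 4,720.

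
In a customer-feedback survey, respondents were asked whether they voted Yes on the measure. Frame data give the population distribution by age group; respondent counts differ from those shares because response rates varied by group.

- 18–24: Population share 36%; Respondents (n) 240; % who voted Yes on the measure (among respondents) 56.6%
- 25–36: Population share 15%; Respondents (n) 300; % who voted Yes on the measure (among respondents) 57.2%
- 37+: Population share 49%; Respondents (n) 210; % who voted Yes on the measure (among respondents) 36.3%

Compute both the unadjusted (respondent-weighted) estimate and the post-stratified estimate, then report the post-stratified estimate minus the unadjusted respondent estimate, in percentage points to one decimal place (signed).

-4.4 percentage points

Unadjusted (pooled respondent) estimate weights by respondent counts:
  (240/750)×56.6 + (300/750)×57.2 + (210/750)×36.3 = 51.156%
Reweighting by population age group shares:
  0.36×56.6 + 0.15×57.2 + 0.49×36.3 = 46.743%
Difference = 46.743 − 51.156 = -4.413 pp.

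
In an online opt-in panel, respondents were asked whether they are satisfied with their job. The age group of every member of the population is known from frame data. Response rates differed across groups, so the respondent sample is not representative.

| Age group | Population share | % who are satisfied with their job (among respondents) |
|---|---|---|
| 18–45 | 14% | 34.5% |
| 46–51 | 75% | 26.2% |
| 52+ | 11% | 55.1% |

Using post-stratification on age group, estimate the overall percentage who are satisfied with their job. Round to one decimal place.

Post-stratification weights by population share, not respondent share:
  18–45: 0.14 × 34.5 = 4.83
  46–51: 0.75 × 26.2 = 19.65
  52+: 0.11 × 55.1 = 6.061
Post-stratified estimate = 30.541 → 30.5%.

30.5%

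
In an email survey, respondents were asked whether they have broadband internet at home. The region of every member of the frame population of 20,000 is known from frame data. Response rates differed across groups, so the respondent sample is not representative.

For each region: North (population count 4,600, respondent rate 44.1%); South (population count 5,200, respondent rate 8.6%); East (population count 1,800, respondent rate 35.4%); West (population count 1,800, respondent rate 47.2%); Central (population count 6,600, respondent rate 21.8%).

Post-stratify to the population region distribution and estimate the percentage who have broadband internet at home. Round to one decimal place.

Each cell contributes population-share × respondent value:
  North: (4,600/20,000) × 44.1 = 10.143
  South: (5,200/20,000) × 8.6 = 2.236
  East: (1,800/20,000) × 35.4 = 3.186
  West: (1,800/20,000) × 47.2 = 4.248
  Central: (6,600/20,000) × 21.8 = 7.194
Post-stratified estimate = 27.007 → 27.0%.

27.0%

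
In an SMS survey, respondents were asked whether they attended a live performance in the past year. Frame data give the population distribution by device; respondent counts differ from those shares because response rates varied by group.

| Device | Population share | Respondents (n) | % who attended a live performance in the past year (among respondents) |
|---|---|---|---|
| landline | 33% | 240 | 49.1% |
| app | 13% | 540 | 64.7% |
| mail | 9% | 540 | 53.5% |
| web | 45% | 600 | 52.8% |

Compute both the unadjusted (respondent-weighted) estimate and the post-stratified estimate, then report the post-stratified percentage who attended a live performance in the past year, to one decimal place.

Without adjustment, the pooled respondent share is:
  (240/1920)×49.1 + (540/1920)×64.7 + (540/1920)×53.5 + (600/1920)×52.8 = 55.8813%
Post-stratified estimate weights by population shares:
  0.33×49.1 + 0.13×64.7 + 0.09×53.5 + 0.45×52.8 = 53.189%

53.2%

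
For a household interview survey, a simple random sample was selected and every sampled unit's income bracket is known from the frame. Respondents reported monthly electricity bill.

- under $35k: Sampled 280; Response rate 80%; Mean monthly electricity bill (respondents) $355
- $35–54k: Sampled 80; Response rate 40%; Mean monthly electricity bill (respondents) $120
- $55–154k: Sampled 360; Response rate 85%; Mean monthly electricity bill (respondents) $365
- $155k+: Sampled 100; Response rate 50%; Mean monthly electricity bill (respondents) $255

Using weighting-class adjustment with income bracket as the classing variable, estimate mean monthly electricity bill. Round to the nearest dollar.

$324

With weight = n_sampled/n_responded per class, the weighted class total is n_sampled:
  under $35k: 280 × 355 = 99,400
  $35–54k: 80 × 120 = 9600
  $55–154k: 360 × 365 = 131,400
  $155k+: 100 × 255 = 25,500
Adjusted estimate = 265,900 / 820 = 324.268 → $324.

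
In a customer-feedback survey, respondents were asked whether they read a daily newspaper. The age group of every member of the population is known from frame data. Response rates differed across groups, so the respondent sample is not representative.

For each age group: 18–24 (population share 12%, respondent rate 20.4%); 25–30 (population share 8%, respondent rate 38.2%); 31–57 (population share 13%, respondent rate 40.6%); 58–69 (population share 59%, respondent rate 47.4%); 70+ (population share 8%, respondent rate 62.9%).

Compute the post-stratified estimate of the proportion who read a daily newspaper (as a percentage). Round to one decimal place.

Post-stratification weights by population share, not respondent share:
  18–24: 0.12 × 20.4 = 2.448
  25–30: 0.08 × 38.2 = 3.056
  31–57: 0.13 × 40.6 = 5.278
  58–69: 0.59 × 47.4 = 27.966
  70+: 0.08 × 62.9 = 5.032
Post-stratified estimate = 43.78 → 43.8%.

43.8%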